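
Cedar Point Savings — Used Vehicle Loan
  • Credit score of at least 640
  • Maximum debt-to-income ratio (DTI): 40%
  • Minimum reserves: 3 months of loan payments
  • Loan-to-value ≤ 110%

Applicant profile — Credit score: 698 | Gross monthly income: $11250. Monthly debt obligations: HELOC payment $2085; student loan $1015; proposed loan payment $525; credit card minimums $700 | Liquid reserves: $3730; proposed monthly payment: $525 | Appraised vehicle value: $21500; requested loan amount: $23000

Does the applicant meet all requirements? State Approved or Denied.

Approved

Credit score 698 ≥ 640 (meets)
Total monthly debts = (2,085 + 1,015 + 525 + 700) = 4,325. DTI = 4,325/11,250 = 38.4% ≤ 40%
Liquid reserves cover 3,730/525 = 7.1 months — ≥ 3 required
Loan-to-value = 23,000/21,500 = 107% — pass (110% max)
All criteria satisfied.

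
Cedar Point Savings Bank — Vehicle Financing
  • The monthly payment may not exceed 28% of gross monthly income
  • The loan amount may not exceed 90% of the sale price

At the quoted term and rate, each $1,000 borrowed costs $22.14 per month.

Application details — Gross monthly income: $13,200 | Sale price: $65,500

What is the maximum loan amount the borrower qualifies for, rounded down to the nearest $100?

$58,900

Payment cap: 28% × $13,200 = $3,696/month.
At $22.14 per $1,000, that supports 3,696/22.14 × 1,000 ≈ $166,937 → $166,900.
LTV cap: 90% × $65,500 = $58,950 → $58,900.
Binding constraint: loan-to-value.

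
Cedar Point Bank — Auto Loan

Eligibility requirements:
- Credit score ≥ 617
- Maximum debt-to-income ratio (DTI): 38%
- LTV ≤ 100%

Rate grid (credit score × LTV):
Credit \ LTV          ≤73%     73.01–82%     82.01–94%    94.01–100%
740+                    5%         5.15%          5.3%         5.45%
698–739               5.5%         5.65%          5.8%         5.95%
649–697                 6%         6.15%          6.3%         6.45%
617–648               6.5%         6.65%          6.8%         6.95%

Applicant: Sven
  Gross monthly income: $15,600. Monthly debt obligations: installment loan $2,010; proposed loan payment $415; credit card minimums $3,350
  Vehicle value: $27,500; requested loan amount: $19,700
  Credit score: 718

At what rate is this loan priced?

Credit score 718 ≥ 617; Total monthly debts = (2,010 + 415 + 3,350) = 5,775. DTI: 5,775 ÷ 15,600 = 37%, within the 38% cap
Loan-to-value = 19,700/27,500 = 71.6% — pass (100% max)
Row: 718 falls in 698–739. Column: 71.6% falls in ≤73%. Rate = 5.5%.

5.5%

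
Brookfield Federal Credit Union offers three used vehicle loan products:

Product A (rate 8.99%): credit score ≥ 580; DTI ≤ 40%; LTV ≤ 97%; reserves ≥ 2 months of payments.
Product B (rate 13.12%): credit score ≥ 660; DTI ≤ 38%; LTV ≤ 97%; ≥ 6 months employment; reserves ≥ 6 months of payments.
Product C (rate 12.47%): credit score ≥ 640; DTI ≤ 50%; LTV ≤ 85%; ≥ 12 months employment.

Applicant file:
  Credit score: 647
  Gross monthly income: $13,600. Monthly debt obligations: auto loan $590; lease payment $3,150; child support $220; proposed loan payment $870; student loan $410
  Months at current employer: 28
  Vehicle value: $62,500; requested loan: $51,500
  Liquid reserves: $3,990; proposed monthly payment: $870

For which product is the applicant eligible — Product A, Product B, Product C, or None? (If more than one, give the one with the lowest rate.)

Total debts = (590 + 3,150 + 220 + 870 + 410) = 5,240; DTI = 5,240/13,600 = 38.5%.
LTV = 51,500/62,500 = 82.4%.
Reserves = 3,990/870 = 4.6 months.
Product A: score 647 ≥ 580; DTI 38.5% ≤ 40%; LTV 82.4% ≤ 97%; reserves 4.6 ≥ 2 mo → qualifies.
Product B: score 647 < 660; DTI 38.5% > 38%; LTV 82.4% ≤ 97%; employment 28 ≥ 6 mo; reserves 4.6 < 6 mo → does not qualify.
Product C: score 647 ≥ 640; DTI 38.5% ≤ 50%; LTV 82.4% ≤ 85%; employment 28 ≥ 12 mo → qualifies.
Qualifying: Product A, Product C. Lowest rate is 8.99% → Product A.

Product A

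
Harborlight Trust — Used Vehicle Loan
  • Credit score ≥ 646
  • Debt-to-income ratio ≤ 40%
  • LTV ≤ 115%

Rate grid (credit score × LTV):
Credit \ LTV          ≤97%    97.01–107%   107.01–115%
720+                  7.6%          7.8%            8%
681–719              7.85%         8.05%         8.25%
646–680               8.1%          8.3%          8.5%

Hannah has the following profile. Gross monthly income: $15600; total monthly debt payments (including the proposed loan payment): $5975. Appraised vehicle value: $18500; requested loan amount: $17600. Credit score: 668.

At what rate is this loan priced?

8.1%

Credit score 668 ≥ 646; Debt-to-income = 5,975/15,600 = 38.3% — meets 40% limit
LTV: 17,600 ÷ 18,500 = 95.1%, within 115% cap
Score 668 is in the 646–680 band; LTV 95.1% is in the ≤97% band → 8.1%.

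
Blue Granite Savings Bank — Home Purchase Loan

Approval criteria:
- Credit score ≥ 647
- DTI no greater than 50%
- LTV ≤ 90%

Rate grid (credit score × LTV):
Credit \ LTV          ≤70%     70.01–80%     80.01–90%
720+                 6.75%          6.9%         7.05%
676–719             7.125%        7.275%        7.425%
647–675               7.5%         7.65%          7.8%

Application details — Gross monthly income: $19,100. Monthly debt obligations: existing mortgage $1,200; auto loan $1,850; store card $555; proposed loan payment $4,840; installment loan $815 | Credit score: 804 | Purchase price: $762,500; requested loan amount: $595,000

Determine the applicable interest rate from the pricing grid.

Credit score 804 ≥ 647; Total monthly debts = (1,200 + 1,850 + 555 + 4,840 + 815) = 9,260. Debt-to-income = 9,260/19,100 = 48.5% — meets 50% limit
Loan-to-value = 595,000/762,500 = 78% — pass (90% max)
Row: 804 falls in 720+. Column: 78% falls in 70.01–80%. Rate = 6.9%.

6.9%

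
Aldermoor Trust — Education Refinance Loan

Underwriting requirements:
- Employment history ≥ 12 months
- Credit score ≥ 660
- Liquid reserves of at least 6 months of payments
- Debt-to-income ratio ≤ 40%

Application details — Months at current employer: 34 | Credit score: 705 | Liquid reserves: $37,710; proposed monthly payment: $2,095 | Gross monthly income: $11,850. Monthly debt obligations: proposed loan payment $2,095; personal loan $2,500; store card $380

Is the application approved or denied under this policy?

Denied

Employment 34 ≥ 12 months
Credit score 705 ≥ 660 (meets)
Reserves: 37,710 ÷ 2,095 = 18.0 months (meets 6-month minimum)
Total monthly debts = (2,095 + 2,500 + 380) = 4,975. DTI = 4,975/11,850 = 42% > 40%
Fails on DTI.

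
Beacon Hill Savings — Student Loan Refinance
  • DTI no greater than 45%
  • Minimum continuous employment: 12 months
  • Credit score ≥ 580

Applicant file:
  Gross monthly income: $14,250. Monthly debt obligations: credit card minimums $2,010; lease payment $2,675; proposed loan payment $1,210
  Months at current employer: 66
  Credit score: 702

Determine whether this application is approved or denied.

Total monthly debts = (2,010 + 2,675 + 1,210) = 5,895. DTI = 5,895/14,250 = 41.4% ≤ 45%
Employment 66 ≥ 12 months
Credit score 702 ≥ 580 (meets)
All criteria satisfied.

Approved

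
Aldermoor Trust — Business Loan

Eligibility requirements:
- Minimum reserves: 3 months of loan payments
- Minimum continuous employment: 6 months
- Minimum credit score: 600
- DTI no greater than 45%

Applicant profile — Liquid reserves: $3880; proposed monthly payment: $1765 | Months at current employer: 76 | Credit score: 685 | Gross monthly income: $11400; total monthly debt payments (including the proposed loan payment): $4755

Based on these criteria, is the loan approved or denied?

Denied

Reserves: 3,880 ÷ 1,765 = 2.2 months (below 3-month minimum)
Employment 76 ≥ 6 months
Credit score 685 ≥ 600 (meets)
Debt-to-income = 4,755/11,400 = 41.7% — meets 45% limit
Fails on reserves.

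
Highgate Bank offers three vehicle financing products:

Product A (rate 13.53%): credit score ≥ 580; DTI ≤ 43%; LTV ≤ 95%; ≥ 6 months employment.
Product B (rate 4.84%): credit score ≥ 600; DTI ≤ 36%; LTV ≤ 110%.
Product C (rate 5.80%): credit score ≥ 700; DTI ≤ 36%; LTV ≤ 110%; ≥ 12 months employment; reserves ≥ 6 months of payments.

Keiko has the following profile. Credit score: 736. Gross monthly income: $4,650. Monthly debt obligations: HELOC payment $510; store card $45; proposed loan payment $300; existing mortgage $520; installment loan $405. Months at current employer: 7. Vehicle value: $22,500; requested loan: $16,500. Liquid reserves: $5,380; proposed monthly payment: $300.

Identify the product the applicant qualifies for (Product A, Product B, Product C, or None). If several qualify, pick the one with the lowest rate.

Total debts = (510 + 45 + 300 + 520 + 405) = 1,780; DTI = 1,780/4,650 = 38.3%.
LTV = 16,500/22,500 = 73.3%.
Reserves = 5,380/300 = 17.9 months.
Product A: score 736 ≥ 580; DTI 38.3% ≤ 43%; LTV 73.3% ≤ 95%; employment 7 ≥ 6 mo → qualifies.
Product B: score 736 ≥ 600; DTI 38.3% > 36%; LTV 73.3% ≤ 110% → does not qualify.
Product C: score 736 ≥ 700; DTI 38.3% > 36%; LTV 73.3% ≤ 110%; employment 7 < 12 mo; reserves 17.9 ≥ 6 mo → does not qualify.

Product A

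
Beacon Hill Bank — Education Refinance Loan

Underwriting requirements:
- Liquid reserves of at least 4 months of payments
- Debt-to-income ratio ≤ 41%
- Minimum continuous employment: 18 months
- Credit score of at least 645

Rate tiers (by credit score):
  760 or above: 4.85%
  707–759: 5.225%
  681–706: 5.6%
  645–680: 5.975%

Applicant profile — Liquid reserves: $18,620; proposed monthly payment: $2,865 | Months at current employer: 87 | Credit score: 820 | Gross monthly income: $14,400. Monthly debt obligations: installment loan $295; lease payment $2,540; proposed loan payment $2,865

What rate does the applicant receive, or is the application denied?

Approved at 4.85%

Credit score 820 ≥ 645 (meets minimum)
Reserves: 18,620 ÷ 2,865 = 6.5 months (meets 4-month minimum)
Total monthly debts = (295 + 2,540 + 2,865) = 5,700. DTI = 5,700/14,400 = 39.6% ≤ 41%
Employment 87 ≥ 18 months
All requirements met. Score 820 falls in the 760 or above tier → 4.85%.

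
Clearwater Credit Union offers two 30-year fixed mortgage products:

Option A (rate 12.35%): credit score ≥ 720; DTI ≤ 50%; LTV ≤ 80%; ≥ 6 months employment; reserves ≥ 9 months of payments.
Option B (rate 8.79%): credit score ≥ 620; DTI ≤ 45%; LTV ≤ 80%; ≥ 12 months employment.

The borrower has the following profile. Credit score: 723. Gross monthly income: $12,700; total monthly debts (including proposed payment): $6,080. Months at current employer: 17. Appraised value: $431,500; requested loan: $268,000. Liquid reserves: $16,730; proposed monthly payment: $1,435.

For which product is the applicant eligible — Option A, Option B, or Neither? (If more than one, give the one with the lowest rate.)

Option A

DTI = 6,080/12,700 = 47.9%.
LTV = 268,000/431,500 = 62.1%.
Reserves = 16,730/1,435 = 11.7 months.
Option A: score 723 ≥ 720; DTI 47.9% ≤ 50%; LTV 62.1% ≤ 80%; employment 17 ≥ 6 mo; reserves 11.7 ≥ 9 mo → qualifies.
Option B: score 723 ≥ 620; DTI 47.9% > 45%; LTV 62.1% ≤ 80%; employment 17 ≥ 12 mo → does not qualify.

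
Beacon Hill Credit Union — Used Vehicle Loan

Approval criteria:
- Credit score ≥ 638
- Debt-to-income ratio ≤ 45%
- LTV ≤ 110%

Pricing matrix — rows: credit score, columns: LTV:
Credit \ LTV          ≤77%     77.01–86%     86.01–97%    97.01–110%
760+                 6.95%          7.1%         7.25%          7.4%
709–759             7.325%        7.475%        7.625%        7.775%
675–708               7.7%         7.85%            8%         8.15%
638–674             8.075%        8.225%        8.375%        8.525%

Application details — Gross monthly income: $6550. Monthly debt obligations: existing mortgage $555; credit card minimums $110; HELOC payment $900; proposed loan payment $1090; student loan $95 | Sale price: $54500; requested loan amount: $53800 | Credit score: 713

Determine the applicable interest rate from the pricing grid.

7.775%

Credit score 713 ≥ 638; Total monthly debts = (555 + 110 + 900 + 1,090 + 95) = 2,750. Debt-to-income = 2,750/6,550 = 42% — meets 45% limit
LTV: 53,800 ÷ 54,500 = 98.7%, within 110% cap
Score 713 is in the 709–759 band; LTV 98.7% is in the 97.01–110% band → 7.775%.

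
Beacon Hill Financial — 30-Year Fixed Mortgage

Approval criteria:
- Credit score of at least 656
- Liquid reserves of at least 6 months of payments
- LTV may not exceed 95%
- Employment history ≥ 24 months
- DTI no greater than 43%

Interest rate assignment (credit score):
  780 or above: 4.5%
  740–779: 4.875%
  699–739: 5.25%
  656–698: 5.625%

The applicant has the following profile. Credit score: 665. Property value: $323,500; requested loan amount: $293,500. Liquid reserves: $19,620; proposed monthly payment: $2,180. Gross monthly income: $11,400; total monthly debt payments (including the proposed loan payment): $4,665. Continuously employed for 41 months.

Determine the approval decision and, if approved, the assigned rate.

Approved at 5.625%

Credit score 665 ≥ 656 (meets minimum)
Reserves: 19,620 ÷ 2,180 = 9.0 months (meets 6-month minimum)
LTV = 293,500/323,500 = 90.7% ≤ 95%
Debt-to-income = 4,665/11,400 = 40.9% — meets 43% limit
Employment 41 ≥ 24 months
All requirements met. Score 665 falls in the 656–698 tier → 5.625%.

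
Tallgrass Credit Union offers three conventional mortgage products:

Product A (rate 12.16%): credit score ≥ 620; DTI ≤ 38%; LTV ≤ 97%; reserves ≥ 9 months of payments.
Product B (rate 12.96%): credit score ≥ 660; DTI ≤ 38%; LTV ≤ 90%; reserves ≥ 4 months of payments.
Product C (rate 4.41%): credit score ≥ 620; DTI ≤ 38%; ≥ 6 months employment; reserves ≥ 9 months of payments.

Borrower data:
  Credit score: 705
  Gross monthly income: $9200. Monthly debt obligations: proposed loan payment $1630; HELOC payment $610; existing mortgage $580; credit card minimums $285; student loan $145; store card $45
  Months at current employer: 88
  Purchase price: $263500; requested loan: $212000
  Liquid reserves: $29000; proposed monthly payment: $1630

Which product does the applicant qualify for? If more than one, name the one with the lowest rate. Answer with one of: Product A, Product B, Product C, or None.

Product C

Total debts = (1,630 + 610 + 580 + 285 + 145 + 45) = 3,295; DTI = 3,295/9,200 = 35.8%.
LTV = 212,000/263,500 = 80.5%.
Reserves = 29,000/1,630 = 17.8 months.
Product A: score 705 ≥ 620; DTI 35.8% ≤ 38%; LTV 80.5% ≤ 97%; reserves 17.8 ≥ 9 mo → qualifies.
Product B: score 705 ≥ 660; DTI 35.8% ≤ 38%; LTV 80.5% ≤ 90%; reserves 17.8 ≥ 4 mo → qualifies.
Product C: score 705 ≥ 620; DTI 35.8% ≤ 38%; employment 88 ≥ 6 mo; reserves 17.8 ≥ 9 mo → qualifies.
Qualifying: Product A, Product B, Product C. Lowest rate is 4.41% → Product C.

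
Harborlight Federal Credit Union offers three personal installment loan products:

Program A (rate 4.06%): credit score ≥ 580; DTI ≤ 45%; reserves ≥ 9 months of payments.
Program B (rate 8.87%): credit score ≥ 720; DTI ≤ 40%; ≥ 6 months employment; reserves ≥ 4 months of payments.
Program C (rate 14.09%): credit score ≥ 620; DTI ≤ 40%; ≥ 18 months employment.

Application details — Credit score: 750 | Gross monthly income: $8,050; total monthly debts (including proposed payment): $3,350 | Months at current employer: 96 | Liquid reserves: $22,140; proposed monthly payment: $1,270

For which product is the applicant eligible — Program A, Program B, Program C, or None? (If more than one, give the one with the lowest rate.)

DTI = 3,350/8,050 = 41.6%.
Reserves = 22,140/1,270 = 17.4 months.
Program A: score 750 ≥ 580; DTI 41.6% ≤ 45%; reserves 17.4 ≥ 9 mo → qualifies.
Program B: score 750 ≥ 720; DTI 41.6% > 40%; employment 96 ≥ 6 mo; reserves 17.4 ≥ 4 mo → does not qualify.
Program C: score 750 ≥ 620; DTI 41.6% > 40%; employment 96 ≥ 18 mo → does not qualify.

Program A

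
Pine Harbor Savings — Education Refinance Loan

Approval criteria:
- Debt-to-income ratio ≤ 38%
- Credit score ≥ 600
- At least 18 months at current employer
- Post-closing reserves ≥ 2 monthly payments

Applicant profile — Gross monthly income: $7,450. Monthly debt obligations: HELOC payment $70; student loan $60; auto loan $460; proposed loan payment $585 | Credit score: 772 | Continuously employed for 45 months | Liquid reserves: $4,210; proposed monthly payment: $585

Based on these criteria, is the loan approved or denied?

Approved

Total monthly debts = (70 + 60 + 460 + 585) = 1,175. DTI: 1,175 ÷ 7,450 = 15.8%, within the 38% cap
Credit score 772 ≥ 600 (meets)
Employment 45 ≥ 18 months
Reserves: 4,210 ÷ 585 = 7.2 months (meets 2-month minimum)
All criteria satisfied.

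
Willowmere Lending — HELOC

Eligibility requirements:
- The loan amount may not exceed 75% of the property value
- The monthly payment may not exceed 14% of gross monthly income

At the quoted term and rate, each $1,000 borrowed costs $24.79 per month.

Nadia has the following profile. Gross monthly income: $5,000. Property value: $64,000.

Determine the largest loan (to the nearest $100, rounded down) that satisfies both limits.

$28,200

Payment cap: 14% × $5,000 = $700/month.
At $24.79 per $1,000, that supports 700/24.79 × 1,000 ≈ $28,237 → $28,200.
LTV cap: 75% × $64,000 = $48,000 → $48,000.
Binding constraint: payment-to-income.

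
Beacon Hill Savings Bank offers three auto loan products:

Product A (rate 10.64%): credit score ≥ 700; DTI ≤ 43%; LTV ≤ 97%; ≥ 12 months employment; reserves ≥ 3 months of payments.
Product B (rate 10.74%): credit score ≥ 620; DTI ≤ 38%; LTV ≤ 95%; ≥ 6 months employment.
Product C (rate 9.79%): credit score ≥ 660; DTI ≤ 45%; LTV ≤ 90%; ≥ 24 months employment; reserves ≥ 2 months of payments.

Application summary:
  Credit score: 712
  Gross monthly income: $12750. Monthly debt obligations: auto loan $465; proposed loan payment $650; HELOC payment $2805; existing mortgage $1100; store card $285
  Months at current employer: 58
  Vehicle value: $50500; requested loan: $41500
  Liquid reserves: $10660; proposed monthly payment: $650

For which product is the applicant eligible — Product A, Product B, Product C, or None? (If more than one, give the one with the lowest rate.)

Total debts = (465 + 650 + 2,805 + 1,100 + 285) = 5,305; DTI = 5,305/12,750 = 41.6%.
LTV = 41,500/50,500 = 82.2%.
Reserves = 10,660/650 = 16.4 months.
Product A: score 712 ≥ 700; DTI 41.6% ≤ 43%; LTV 82.2% ≤ 97%; employment 58 ≥ 12 mo; reserves 16.4 ≥ 3 mo → qualifies.
Product B: score 712 ≥ 620; DTI 41.6% > 38%; LTV 82.2% ≤ 95%; employment 58 ≥ 6 mo → does not qualify.
Product C: score 712 ≥ 660; DTI 41.6% ≤ 45%; LTV 82.2% ≤ 90%; employment 58 ≥ 24 mo; reserves 16.4 ≥ 2 mo → qualifies.
Qualifying: Product A, Product C. Lowest rate is 9.79% → Product C.

Product C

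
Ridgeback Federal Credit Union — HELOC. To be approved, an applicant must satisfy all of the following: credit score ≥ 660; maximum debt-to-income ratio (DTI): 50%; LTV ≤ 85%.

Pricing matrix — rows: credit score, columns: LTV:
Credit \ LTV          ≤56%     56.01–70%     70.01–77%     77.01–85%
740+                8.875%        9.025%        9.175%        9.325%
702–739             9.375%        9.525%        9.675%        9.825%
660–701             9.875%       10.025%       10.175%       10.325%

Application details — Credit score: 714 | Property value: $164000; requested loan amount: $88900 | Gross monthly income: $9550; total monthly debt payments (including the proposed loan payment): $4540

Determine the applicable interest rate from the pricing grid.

Credit score 714 ≥ 660; DTI: 4,540 ÷ 9,550 = 47.5%, within the 50% cap
Loan-to-value = 88,900/164,000 = 54.2% — pass (85% max)
Credit 714 → row 702–739; LTV 54.2% → column ≤56%. Grid cell → 9.375%.

9.375%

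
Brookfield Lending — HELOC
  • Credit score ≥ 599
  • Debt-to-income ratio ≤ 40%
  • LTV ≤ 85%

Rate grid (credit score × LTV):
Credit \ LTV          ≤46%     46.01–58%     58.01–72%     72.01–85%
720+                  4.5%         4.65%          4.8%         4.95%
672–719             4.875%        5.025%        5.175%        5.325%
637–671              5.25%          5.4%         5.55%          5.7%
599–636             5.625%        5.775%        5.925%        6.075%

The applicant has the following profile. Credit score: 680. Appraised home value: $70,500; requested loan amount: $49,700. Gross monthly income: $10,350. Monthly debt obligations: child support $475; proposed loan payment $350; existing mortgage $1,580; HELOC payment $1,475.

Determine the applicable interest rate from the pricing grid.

5.175%

Credit score 680 ≥ 599; Total monthly debts = (475 + 350 + 1,580 + 1,475) = 3,880. Debt-to-income = 3,880/10,350 = 37.5% — meets 40% limit
Loan-to-value = 49,700/70,500 = 70.5% — pass (85% max)
Row: 680 falls in 672–719. Column: 70.5% falls in 58.01–72%. Rate = 5.175%.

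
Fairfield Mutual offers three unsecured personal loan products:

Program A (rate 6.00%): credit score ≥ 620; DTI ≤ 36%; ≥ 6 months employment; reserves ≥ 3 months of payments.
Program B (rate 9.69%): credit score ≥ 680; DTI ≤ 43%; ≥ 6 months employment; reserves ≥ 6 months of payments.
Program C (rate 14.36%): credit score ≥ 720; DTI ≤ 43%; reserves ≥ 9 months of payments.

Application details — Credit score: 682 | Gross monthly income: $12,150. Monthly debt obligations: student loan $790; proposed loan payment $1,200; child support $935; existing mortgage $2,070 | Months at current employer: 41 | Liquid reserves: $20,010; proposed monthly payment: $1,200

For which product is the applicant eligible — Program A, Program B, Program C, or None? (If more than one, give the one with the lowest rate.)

Total debts = (790 + 1,200 + 935 + 2,070) = 4,995; DTI = 4,995/12,150 = 41.1%.
Reserves = 20,010/1,200 = 16.7 months.
Program A: score 682 ≥ 620; DTI 41.1% > 36%; employment 41 ≥ 6 mo; reserves 16.7 ≥ 3 mo → does not qualify.
Program B: score 682 ≥ 680; DTI 41.1% ≤ 43%; employment 41 ≥ 6 mo; reserves 16.7 ≥ 6 mo → qualifies.
Program C: score 682 < 720; DTI 41.1% ≤ 43%; reserves 16.7 ≥ 9 mo → does not qualify.

Program B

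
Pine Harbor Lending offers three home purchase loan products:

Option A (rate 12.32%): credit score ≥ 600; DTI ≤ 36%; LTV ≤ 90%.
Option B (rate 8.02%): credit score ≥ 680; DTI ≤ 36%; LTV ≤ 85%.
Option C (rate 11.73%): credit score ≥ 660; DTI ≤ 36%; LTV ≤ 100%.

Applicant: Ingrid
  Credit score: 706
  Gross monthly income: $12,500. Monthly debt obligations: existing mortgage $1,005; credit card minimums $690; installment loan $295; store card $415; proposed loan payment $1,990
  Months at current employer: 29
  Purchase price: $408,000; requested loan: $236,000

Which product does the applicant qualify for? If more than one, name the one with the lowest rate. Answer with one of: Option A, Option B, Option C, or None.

Option B

Total debts = (1,005 + 690 + 295 + 415 + 1,990) = 4,395; DTI = 4,395/12,500 = 35.2%.
LTV = 236,000/408,000 = 57.8%.
Option A: score 706 ≥ 600; DTI 35.2% ≤ 36%; LTV 57.8% ≤ 90% → qualifies.
Option B: score 706 ≥ 680; DTI 35.2% ≤ 36%; LTV 57.8% ≤ 85% → qualifies.
Option C: score 706 ≥ 660; DTI 35.2% ≤ 36%; LTV 57.8% ≤ 100% → qualifies.
Qualifying: Option A, Option B, Option C. Lowest rate is 8.02% → Option B.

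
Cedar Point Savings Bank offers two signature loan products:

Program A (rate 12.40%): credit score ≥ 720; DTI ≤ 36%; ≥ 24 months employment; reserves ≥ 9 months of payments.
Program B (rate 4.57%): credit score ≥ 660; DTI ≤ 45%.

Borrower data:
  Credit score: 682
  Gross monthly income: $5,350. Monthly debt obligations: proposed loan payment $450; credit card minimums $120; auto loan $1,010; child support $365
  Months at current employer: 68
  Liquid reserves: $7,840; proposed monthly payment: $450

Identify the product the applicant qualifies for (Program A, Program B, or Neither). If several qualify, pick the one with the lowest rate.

Total debts = (450 + 120 + 1,010 + 365) = 1,945; DTI = 1,945/5,350 = 36.4%.
Reserves = 7,840/450 = 17.4 months.
Program A: score 682 < 720; DTI 36.4% > 36%; employment 68 ≥ 24 mo; reserves 17.4 ≥ 9 mo → does not qualify.
Program B: score 682 ≥ 660; DTI 36.4% ≤ 45% → qualifies.

Program B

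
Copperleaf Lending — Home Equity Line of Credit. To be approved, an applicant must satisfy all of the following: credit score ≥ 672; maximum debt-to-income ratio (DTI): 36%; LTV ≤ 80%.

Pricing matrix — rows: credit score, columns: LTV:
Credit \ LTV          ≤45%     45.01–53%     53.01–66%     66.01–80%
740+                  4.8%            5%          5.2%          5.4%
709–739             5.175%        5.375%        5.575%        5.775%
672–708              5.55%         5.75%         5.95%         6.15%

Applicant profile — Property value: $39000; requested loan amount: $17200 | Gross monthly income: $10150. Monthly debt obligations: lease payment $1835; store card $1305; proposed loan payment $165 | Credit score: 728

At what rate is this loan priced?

Credit score 728 ≥ 672; Total monthly debts = (1,835 + 1,305 + 165) = 3,305. DTI = 3,305/10,150 = 32.6% ≤ 36%
Loan-to-value = 17,200/39,000 = 44.1% — pass (80% max)
Credit 728 → row 709–739; LTV 44.1% → column ≤45%. Grid cell → 5.175%.

5.175%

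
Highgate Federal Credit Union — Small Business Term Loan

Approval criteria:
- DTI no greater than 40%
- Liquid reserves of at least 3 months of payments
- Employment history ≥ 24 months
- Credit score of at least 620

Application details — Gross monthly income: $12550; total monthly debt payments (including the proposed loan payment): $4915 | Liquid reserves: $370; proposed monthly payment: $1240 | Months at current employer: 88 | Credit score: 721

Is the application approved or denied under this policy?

DTI = 4,915/12,550 = 39.2% ≤ 40%
Liquid reserves cover 370/1,240 = 0.3 months — < 3 required
Employment 88 ≥ 24 months
Credit score 721 ≥ 620 (meets)
Fails on reserves.

Denied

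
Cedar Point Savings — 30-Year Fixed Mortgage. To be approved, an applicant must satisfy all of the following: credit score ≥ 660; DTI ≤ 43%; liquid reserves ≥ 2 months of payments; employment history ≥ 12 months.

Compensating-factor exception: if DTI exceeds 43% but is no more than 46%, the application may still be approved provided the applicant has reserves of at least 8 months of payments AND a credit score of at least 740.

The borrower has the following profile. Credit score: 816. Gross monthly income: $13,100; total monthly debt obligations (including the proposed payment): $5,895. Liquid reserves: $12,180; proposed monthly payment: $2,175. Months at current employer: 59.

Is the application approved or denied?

Denied

Credit score 816 ≥ 660 (meets base)
DTI = 5,895/13,100 = 45% > 43% — standard DTI limit exceeded.
Liquid reserves cover 12,180/2,175 = 5.6 months — ≥ 2 required
Employment 59 ≥ 12 months
DTI 45% is within the 43%–46% exception band; checking compensating factors.
Override check — reserves: 5.6 mo (short of 8); score: 816 (ok).
Override conditions not both satisfied; exception does not apply.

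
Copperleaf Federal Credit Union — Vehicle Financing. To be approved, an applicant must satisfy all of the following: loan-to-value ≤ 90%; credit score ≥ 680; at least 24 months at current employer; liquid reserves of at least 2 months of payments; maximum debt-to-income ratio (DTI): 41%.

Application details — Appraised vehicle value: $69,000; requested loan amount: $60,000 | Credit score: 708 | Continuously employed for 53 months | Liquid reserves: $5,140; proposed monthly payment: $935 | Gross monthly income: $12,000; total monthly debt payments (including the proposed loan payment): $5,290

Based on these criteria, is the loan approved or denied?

LTV = 60,000/69,000 = 87% ≤ 90%
Credit score 708 ≥ 680 (meets)
Employment 53 ≥ 24 months
Liquid reserves cover 5,140/935 = 5.5 months — ≥ 2 required
DTI: 5,290 ÷ 12,000 = 44.1%, exceeds the 41% cap
Fails on DTI.

Denied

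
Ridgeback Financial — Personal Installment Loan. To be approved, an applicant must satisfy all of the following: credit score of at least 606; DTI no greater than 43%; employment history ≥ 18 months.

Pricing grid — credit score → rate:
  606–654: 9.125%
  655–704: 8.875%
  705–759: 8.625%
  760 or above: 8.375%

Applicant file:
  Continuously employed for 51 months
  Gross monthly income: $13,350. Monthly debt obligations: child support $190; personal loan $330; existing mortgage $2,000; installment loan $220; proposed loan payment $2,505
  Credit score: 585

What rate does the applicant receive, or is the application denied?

Denied

Credit score 585 < 606 (below minimum)
Employment 51 ≥ 18 months
Total monthly debts = (190 + 330 + 2,000 + 220 + 2,505) = 5,245. DTI: 5,245 ÷ 13,350 = 39.3%, within the 43% cap
Not all requirements met → denied.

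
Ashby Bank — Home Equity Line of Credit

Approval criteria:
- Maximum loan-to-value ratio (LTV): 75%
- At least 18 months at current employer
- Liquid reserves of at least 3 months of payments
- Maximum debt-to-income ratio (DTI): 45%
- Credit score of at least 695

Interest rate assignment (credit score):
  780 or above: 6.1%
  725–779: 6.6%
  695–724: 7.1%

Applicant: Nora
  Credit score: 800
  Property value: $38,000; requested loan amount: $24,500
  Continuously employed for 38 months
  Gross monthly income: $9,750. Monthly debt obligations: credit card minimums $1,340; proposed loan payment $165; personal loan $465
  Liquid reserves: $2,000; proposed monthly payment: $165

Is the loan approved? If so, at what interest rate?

Credit score 800 ≥ 695 (meets minimum)
Employment 38 ≥ 18 months
Loan-to-value = 24,500/38,000 = 64.5% — pass (75% max)
Reserves = 2,000/165 = 12.1 months ≥ 3
Total monthly debts = (1,340 + 165 + 465) = 1,970. Debt-to-income = 1,970/9,750 = 20.2% — meets 45% limit
All requirements met. Score 800 falls in the 780 or above tier → 6.1%.

Approved at 6.1%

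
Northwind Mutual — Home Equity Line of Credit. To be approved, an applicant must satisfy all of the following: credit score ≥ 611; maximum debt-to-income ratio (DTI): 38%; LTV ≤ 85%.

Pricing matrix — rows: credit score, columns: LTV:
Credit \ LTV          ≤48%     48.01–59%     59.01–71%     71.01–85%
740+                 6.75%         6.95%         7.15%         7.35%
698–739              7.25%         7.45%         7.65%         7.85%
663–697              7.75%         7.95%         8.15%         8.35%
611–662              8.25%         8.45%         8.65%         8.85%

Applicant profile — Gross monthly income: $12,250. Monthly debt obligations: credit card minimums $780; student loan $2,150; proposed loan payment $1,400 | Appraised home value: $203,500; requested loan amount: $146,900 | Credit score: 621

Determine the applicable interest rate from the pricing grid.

Credit score 621 ≥ 611; Total monthly debts = (780 + 2,150 + 1,400) = 4,330. DTI: 4,330 ÷ 12,250 = 35.3%, within the 38% cap
Loan-to-value = 146,900/203,500 = 72.2% — pass (85% max)
Row: 621 falls in 611–662. Column: 72.2% falls in 71.01–85%. Rate = 8.85%.

8.85%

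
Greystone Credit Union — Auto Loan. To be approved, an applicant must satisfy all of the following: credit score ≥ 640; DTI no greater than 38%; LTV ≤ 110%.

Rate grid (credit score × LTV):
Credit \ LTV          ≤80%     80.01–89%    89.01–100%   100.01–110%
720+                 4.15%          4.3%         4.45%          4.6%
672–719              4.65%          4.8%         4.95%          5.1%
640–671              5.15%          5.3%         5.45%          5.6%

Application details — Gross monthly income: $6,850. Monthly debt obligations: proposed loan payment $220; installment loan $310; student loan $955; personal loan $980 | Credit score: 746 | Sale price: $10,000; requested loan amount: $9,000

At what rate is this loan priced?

4.45%

Credit score 746 ≥ 640; Total monthly debts = (220 + 310 + 955 + 980) = 2,465. DTI: 2,465 ÷ 6,850 = 36%, within the 38% cap
Loan-to-value = 9,000/10,000 = 90% — pass (110% max)
Credit 746 → row 720+; LTV 90% → column 89.01–100%. Grid cell → 4.45%.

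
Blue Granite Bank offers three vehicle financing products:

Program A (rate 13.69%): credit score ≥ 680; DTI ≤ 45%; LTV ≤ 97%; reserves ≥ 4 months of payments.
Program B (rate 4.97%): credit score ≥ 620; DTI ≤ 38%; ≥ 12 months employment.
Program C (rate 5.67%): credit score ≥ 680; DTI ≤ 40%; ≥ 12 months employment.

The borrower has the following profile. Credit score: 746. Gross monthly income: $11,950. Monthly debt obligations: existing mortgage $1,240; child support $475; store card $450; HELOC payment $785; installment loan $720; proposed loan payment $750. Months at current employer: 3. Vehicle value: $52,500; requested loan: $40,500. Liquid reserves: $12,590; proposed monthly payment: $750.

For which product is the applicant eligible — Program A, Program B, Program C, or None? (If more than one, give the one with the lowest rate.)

Program A

Total debts = (1,240 + 475 + 450 + 785 + 720 + 750) = 4,420; DTI = 4,420/11,950 = 37%.
LTV = 40,500/52,500 = 77.1%.
Reserves = 12,590/750 = 16.8 months.
Program A: score 746 ≥ 680; DTI 37% ≤ 45%; LTV 77.1% ≤ 97%; reserves 16.8 ≥ 4 mo → qualifies.
Program B: score 746 ≥ 620; DTI 37% ≤ 38%; employment 3 < 12 mo → does not qualify.
Program C: score 746 ≥ 680; DTI 37% ≤ 40%; employment 3 < 12 mo → does not qualify.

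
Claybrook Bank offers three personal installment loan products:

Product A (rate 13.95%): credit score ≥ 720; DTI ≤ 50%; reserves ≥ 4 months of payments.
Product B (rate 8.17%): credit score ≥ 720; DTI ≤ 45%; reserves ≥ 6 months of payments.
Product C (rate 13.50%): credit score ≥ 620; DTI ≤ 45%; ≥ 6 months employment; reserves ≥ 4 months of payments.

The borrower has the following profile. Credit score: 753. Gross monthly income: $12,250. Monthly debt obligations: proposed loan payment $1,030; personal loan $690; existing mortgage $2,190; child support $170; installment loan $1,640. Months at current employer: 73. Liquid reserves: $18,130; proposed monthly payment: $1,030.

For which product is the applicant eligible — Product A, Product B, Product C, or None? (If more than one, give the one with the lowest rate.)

Product A

Total debts = (1,030 + 690 + 2,190 + 170 + 1,640) = 5,720; DTI = 5,720/12,250 = 46.7%.
Reserves = 18,130/1,030 = 17.6 months.
Product A: score 753 ≥ 720; DTI 46.7% ≤ 50%; reserves 17.6 ≥ 4 mo → qualifies.
Product B: score 753 ≥ 720; DTI 46.7% > 45%; reserves 17.6 ≥ 6 mo → does not qualify.
Product C: score 753 ≥ 620; DTI 46.7% > 45%; employment 73 ≥ 6 mo; reserves 17.6 ≥ 4 mo → does not qualify.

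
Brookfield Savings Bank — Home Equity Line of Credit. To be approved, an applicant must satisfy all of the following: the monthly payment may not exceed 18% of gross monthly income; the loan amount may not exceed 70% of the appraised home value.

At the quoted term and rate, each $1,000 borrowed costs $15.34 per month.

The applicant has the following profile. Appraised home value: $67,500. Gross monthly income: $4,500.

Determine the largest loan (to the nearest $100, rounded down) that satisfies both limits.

Payment cap: 18% × $4,500 = $810/month.
At $15.34 per $1,000, that supports 810/15.34 × 1,000 ≈ $52,803 → $52,800.
LTV cap: 70% × $67,500 = $47,250 → $47,200.
Binding constraint: loan-to-value.

$47,200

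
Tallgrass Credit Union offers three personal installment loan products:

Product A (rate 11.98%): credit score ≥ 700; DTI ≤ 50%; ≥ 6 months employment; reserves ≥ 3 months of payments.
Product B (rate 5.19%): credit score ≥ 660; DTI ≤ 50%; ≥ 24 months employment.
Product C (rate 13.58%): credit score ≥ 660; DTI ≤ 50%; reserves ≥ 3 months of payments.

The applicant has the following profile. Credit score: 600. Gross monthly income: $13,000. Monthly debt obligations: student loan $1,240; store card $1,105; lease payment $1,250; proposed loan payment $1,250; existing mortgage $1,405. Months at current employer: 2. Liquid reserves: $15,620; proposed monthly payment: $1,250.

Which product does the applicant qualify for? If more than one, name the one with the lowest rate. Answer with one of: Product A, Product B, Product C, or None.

Total debts = (1,240 + 1,105 + 1,250 + 1,250 + 1,405) = 6,250; DTI = 6,250/13,000 = 48.1%.
Reserves = 15,620/1,250 = 12.5 months.
Product A: score 600 < 700; DTI 48.1% ≤ 50%; employment 2 < 6 mo; reserves 12.5 ≥ 3 mo → does not qualify.
Product B: score 600 < 660; DTI 48.1% ≤ 50%; employment 2 < 24 mo → does not qualify.
Product C: score 600 < 660; DTI 48.1% ≤ 50%; reserves 12.5 ≥ 3 mo → does not qualify.

None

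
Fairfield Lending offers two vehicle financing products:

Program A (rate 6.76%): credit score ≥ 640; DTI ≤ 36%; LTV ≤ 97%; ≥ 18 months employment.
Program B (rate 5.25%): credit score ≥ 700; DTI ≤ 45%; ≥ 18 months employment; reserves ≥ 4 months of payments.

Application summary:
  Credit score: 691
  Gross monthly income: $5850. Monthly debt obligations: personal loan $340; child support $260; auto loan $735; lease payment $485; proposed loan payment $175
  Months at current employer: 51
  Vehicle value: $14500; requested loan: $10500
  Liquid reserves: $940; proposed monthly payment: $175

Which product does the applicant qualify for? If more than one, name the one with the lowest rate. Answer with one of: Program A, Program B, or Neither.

Program A

Total debts = (340 + 260 + 735 + 485 + 175) = 1,995; DTI = 1,995/5,850 = 34.1%.
LTV = 10,500/14,500 = 72.4%.
Reserves = 940/175 = 5.4 months.
Program A: score 691 ≥ 640; DTI 34.1% ≤ 36%; LTV 72.4% ≤ 97%; employment 51 ≥ 18 mo → qualifies.
Program B: score 691 < 700; DTI 34.1% ≤ 45%; employment 51 ≥ 18 mo; reserves 5.4 ≥ 4 mo → does not qualify.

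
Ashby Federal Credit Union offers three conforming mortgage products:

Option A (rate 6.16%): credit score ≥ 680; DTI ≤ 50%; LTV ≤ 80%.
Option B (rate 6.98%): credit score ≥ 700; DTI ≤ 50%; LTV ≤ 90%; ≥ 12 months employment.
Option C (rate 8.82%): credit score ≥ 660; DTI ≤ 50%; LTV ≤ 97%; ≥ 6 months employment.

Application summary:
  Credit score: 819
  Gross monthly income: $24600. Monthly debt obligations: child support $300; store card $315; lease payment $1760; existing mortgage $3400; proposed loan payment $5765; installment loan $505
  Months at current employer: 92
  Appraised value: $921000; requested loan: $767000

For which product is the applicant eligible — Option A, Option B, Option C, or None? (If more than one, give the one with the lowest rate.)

Total debts = (300 + 315 + 1,760 + 3,400 + 5,765 + 505) = 12,045; DTI = 12,045/24,600 = 49%.
LTV = 767,000/921,000 = 83.3%.
Option A: score 819 ≥ 680; DTI 49% ≤ 50%; LTV 83.3% > 80% → does not qualify.
Option B: score 819 ≥ 700; DTI 49% ≤ 50%; LTV 83.3% ≤ 90%; employment 92 ≥ 12 mo → qualifies.
Option C: score 819 ≥ 660; DTI 49% ≤ 50%; LTV 83.3% ≤ 97%; employment 92 ≥ 6 mo → qualifies.
Qualifying: Option B, Option C. Lowest rate is 6.98% → Option B.

Option B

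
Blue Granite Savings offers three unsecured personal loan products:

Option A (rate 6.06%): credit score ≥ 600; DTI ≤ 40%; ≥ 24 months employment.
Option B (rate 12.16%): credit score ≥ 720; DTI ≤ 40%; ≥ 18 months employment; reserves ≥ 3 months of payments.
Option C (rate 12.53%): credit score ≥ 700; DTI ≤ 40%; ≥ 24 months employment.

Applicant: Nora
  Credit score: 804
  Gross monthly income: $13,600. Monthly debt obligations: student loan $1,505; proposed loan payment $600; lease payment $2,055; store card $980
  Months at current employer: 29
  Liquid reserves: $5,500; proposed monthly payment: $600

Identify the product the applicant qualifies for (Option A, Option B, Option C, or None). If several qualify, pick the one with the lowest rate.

Total debts = (1,505 + 600 + 2,055 + 980) = 5,140; DTI = 5,140/13,600 = 37.8%.
Reserves = 5,500/600 = 9.2 months.
Option A: score 804 ≥ 600; DTI 37.8% ≤ 40%; employment 29 ≥ 24 mo → qualifies.
Option B: score 804 ≥ 720; DTI 37.8% ≤ 40%; employment 29 ≥ 18 mo; reserves 9.2 ≥ 3 mo → qualifies.
Option C: score 804 ≥ 700; DTI 37.8% ≤ 40%; employment 29 ≥ 24 mo → qualifies.
Qualifying: Option A, Option B, Option C. Lowest rate is 6.06% → Option A.

Option A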